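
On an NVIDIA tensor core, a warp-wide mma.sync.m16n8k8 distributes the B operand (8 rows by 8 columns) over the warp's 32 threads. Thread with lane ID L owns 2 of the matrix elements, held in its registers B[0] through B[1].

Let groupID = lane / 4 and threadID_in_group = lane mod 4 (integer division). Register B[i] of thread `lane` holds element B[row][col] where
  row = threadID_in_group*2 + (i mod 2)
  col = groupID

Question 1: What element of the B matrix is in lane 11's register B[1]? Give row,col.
L=11⇒gr=11>>2=2, th=11&3=3
[1]⇒row 3·2+1=7  col gr=2

7,2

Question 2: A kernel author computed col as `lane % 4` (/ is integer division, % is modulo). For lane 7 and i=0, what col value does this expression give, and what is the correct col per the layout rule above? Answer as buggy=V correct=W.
buggy=3 correct=1

`lane % 4`[7,0]⇒3
lane 7⇒7/4=1, 7 mod 4=3
i=0  r:2·3+0⇒6  c:1
col: 3 vs 1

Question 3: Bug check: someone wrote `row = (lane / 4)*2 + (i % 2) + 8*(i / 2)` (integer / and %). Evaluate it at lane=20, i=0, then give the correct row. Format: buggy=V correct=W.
buggy=10 correct=0

`(lane / 4)*2 + (i % 2) + 8*(i / 2)`[20,0]=>10
L=20=>grp=20>>2=5, tig=20&3=0
[0]=>row 0·2+0=0  col grp=5
row: 10 vs 0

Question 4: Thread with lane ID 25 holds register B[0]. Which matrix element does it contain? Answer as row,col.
2,6

25: gid=6,tid=1
[0] (1*2+0,6) = (2,6)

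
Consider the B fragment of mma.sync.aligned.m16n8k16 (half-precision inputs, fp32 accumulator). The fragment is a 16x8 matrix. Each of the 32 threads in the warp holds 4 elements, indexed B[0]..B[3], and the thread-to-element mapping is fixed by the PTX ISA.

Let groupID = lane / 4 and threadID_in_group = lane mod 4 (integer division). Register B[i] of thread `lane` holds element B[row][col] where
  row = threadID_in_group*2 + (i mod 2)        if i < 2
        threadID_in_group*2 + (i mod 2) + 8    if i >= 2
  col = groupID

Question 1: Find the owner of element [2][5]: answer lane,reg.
c:5=>grp=5  r:2=>rB=0,tig=1,lo=0
L=5*4+1=21  i=0*2+0=0

21,0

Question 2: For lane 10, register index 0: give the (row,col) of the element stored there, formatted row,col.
4,2

lane 10: gr=2 (10/4), th=2 (10%4)
i=0: r=2*2+0+0=4, c=gr=2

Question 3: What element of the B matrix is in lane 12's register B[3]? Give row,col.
9,3

L=12->gid=12>>2=3, tid=12&3=0
[3]->row 0·2+1+8=9  col gid=3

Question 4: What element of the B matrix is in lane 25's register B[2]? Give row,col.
lane 25->25/4=6, 25 mod 4=1
i=2  r:2·1+0+8->10  c:6

10,6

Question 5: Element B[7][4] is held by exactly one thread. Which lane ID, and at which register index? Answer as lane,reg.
c: 4->gid=4  r: 7->r8=0,tid=3,i&1=1
L=4*4+3=19  i=0*2+1=1

19,1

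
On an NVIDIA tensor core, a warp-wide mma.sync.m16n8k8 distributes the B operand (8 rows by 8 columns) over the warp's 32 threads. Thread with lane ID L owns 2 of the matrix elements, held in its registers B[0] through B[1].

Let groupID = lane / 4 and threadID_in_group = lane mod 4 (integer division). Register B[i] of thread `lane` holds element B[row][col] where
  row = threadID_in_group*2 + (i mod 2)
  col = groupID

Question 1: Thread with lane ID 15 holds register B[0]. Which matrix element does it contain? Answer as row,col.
6,3

lane 15: gid=3 (15/4), tid=3 (15%4)
i=0: r=3*2+0=6, c=gid=3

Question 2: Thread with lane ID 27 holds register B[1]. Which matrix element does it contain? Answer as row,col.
27: g=6,t=3
[1] (3*2+1,6) = (7,6)

7,6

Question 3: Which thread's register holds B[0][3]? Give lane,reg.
12,0

c=3→G=3  r=0→T=0,p=0
L=3*4+0=12  i=0=0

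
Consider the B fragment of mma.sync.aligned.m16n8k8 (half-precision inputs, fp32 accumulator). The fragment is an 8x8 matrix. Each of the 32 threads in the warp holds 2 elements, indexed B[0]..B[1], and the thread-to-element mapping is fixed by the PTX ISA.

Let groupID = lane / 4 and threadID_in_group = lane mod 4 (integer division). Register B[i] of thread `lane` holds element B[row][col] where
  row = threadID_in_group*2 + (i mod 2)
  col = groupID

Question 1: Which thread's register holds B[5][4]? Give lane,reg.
c:4=>grp=4  r:5=>tig=2,lo=1
L=4*4+2=18  i=1=1

18,1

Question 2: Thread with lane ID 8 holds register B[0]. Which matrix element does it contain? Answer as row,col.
0,2

lane 8->8/4=2, 8 mod 4=0
i=0  r:2·0+0->0  c:2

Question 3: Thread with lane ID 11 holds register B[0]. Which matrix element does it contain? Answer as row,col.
lane 11=>11/4=2, 11 mod 4=3
i=0  r:2·3+0=>6  c:2

6,2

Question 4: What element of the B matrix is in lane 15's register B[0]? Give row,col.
L=15⇒gr=15>>2=3, th=15&3=3
[0]⇒row 3·2+0=6  col gr=3

6,3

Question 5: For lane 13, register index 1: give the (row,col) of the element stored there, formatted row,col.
3,3

lane 13: gid=3 (13/4), tid=1 (13%4)
i=1: r=1*2+1=3, c=gid=3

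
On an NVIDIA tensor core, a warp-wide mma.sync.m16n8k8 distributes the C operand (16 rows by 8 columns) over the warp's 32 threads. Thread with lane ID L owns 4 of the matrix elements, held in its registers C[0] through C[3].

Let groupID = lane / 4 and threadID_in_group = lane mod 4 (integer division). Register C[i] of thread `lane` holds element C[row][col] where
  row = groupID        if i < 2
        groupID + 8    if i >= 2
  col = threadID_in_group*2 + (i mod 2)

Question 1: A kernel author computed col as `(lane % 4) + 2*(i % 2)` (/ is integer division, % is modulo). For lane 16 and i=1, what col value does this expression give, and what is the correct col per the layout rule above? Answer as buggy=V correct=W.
`(lane % 4) + 2*(i % 2)`[16,1]->2
lane 16: g=4 (16/4), t=0 (16%4)
i=1: r=4+0=4, c=0*2+1=1
col: 2 vs 1

buggy=2 correct=1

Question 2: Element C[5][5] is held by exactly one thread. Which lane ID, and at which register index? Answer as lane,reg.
r=5→G=5,rhi=0  c=5→T=2,p=1
L=5*4+2=22  i=0*2+1=1

22,1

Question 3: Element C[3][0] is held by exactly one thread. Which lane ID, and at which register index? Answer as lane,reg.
12,0

r:3=>grp=3,rB=0  c:0=>tig=0,lo=0
L=3*4+0=12  i=0*2+0=0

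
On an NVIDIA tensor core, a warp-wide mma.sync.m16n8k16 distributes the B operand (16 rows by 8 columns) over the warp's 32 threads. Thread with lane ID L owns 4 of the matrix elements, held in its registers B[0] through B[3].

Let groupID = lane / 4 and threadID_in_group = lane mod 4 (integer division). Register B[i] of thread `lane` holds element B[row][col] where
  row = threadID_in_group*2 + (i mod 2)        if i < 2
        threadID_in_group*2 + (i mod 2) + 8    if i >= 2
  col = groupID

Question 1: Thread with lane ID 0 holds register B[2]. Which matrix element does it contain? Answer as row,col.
L=0->g=0>>2=0, t=0&3=0
[2]->row 0·2+0+8=8  col g=0

8,0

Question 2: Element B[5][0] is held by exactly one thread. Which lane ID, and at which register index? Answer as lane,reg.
2,1

c=0⇒gr=0  r=5⇒Rb=0,th=2,odd=1
L=0*4+2=2  i=0*2+1=1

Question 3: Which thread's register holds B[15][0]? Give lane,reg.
3,3

c: 0->gid=0  r: 15->r8=1,tid=3,i&1=1
L=0*4+3=3  i=1*2+1=3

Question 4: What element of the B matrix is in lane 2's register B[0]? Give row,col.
lane 2->2/4=0, 2 mod 4=2
i=0  r:2·2+0+0->4  c:0

4,0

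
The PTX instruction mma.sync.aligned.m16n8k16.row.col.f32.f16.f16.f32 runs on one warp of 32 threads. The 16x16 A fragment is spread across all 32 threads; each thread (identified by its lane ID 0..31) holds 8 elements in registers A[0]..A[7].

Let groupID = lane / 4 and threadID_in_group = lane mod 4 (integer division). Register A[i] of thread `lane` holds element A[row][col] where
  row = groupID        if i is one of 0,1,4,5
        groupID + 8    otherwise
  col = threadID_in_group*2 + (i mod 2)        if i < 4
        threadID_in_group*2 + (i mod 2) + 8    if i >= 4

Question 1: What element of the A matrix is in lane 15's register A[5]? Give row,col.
3,15

15: gr=3,th=3
[5] (3+0,3*2+1+8) = (3,15)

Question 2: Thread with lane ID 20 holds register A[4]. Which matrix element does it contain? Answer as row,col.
5,8

lane 20: G=5 (20/4), T=0 (20%4)
i=4: r=5+0=5, c=0*2+0+8=8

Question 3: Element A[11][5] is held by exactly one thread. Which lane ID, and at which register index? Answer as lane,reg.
r:11=>grp=3,rB=1  c:5=>cB=0,tig=2,lo=1
L=3*4+2=14  i=0*4+1*2+1=3

14,3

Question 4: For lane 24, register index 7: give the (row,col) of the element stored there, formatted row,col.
14,9

24: g=6,t=0
[7] (6+8,0*2+1+8) = (14,9)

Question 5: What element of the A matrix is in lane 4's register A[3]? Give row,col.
9,1

lane 4: g=1 (4/4), t=0 (4%4)
i=3: r=1+8=9, c=0*2+1+0=1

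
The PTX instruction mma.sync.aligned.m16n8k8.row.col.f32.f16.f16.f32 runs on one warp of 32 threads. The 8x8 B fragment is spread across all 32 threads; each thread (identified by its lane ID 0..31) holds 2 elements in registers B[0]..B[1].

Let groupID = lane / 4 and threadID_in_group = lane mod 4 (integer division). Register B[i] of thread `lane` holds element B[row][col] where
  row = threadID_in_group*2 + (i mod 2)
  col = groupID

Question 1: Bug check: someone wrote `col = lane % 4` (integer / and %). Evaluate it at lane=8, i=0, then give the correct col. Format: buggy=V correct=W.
buggy=0 correct=2

`lane % 4`[8,0]→0
lane 8: G=2 (8/4), T=0 (8%4)
i=0: r=0*2+0=0, c=G=2
col: 0 vs 2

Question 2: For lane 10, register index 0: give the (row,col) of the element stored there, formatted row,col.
10: gr=2,th=2
[0] (2*2+0,2) = (4,2)

4,2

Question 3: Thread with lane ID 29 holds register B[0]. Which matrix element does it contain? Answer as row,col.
L=29->gid=29>>2=7, tid=29&3=1
[0]->row 1·2+0=2  col gid=7

2,7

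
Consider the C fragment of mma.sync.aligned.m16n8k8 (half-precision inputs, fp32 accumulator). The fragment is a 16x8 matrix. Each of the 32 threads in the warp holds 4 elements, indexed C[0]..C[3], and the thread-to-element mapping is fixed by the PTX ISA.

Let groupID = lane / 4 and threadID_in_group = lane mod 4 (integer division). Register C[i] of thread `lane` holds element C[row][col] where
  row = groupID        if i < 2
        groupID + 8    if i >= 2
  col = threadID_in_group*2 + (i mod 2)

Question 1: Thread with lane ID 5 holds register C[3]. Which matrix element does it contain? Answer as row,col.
9,3

5: grp=1,tig=1
[3] (1+8,1*2+1) = (9,3)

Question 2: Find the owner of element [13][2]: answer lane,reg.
r=13→G=5,rhi=1  c=2→T=1,p=0
L=5*4+1=21  i=1*2+0=2

21,2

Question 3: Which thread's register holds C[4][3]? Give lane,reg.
r: 4->gid=4,r8=0  c: 3->tid=1,i&1=1
L=4*4+1=17  i=0*2+1=1

17,1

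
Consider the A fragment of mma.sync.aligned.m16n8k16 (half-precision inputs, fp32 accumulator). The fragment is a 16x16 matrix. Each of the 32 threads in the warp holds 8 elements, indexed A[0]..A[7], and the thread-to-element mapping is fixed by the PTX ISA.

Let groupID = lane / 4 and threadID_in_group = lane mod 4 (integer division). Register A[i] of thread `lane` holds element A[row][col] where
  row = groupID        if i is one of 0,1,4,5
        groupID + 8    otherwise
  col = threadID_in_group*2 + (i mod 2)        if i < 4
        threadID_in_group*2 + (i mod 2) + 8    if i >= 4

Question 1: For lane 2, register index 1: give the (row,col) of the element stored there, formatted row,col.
0,5

L=2→G=2>>2=0, T=2&3=2
[1]→row 0+0=0  col 2·2+1+0=5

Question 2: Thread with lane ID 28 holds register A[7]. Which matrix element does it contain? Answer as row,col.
15,9

28: g=7,t=0
[7] (7+8,0*2+1+8) = (15,9)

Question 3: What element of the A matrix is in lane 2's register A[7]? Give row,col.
2: gr=0,th=2
[7] (0+8,2*2+1+8) = (8,13)

8,13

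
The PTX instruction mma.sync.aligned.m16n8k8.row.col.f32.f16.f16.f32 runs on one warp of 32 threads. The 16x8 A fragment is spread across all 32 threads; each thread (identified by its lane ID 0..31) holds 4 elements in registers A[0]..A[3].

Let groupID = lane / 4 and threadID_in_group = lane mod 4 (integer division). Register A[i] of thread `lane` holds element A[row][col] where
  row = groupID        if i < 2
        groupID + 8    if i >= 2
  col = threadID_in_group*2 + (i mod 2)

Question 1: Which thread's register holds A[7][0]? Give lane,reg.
28,0

r=7⇒gr=7,Rb=0  c=0⇒th=0,odd=0
L=7*4+0=28  i=0*2+0=0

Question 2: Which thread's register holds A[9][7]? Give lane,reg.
7,3

r=9->g=1,rb=1  c=7->t=3,b0=1
L=1*4+3=7  i=1*2+1=3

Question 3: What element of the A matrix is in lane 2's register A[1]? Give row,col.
0,5

lane 2: g=0 (2/4), t=2 (2%4)
i=1: r=0+0=0, c=2*2+1=5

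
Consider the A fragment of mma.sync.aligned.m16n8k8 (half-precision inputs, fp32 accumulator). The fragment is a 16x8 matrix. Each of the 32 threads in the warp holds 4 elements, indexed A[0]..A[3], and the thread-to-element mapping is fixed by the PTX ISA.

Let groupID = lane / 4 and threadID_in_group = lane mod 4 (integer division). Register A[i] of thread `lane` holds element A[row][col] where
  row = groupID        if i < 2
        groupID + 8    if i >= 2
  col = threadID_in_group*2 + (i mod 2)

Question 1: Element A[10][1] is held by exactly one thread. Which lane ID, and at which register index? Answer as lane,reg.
8,3

r:10=>grp=2,rB=1  c:1=>tig=0,lo=1
L=2*4+0=8  i=1*2+1=3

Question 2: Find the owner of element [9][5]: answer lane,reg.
r: 9->gid=1,r8=1  c: 5->tid=2,i&1=1
L=1*4+2=6  i=1*2+1=3

6,3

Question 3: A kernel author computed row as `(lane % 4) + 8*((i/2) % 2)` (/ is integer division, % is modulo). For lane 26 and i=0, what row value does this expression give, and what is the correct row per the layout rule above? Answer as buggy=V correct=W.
buggy=2 correct=6

`(lane % 4) + 8*((i/2) % 2)`[26,0]=>2
26: grp=6,tig=2
[0] (6+0,2*2+0) = (6,4)
row: 2 vs 6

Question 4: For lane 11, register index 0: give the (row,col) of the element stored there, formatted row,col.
2,6

lane 11⇒11/4=2, 11 mod 4=3
i=0  r:2+0⇒2  c:2·3+0⇒6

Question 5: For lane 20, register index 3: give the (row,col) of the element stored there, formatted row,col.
13,1

20: gid=5,tid=0
[3] (5+8,0*2+1) = (13,1)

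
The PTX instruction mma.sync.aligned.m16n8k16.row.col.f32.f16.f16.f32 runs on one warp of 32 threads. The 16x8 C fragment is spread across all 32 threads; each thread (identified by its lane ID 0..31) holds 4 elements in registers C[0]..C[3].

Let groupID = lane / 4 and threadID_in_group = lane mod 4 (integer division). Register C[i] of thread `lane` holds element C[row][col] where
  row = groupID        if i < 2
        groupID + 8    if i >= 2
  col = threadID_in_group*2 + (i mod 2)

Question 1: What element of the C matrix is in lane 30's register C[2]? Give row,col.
15,4

30: grp=7,tig=2
[2] (7+8,2*2+0) = (15,4)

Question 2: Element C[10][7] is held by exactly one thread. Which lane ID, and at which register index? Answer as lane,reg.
r=10->g=2,rb=1  c=7->t=3,b0=1
L=2*4+3=11  i=1*2+1=3

11,3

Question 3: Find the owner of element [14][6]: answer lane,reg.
27,2

r=14->g=6,rb=1  c=6->t=3,b0=0
L=6*4+3=27  i=1*2+0=2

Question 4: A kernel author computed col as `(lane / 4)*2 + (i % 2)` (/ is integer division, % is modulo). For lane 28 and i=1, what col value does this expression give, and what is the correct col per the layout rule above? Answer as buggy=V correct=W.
buggy=15 correct=1

`(lane / 4)*2 + (i % 2)`[28,1]=>15
lane 28: grp=7 (28/4), tig=0 (28%4)
i=1: r=7+0=7, c=0*2+1=1
col: 15 vs 1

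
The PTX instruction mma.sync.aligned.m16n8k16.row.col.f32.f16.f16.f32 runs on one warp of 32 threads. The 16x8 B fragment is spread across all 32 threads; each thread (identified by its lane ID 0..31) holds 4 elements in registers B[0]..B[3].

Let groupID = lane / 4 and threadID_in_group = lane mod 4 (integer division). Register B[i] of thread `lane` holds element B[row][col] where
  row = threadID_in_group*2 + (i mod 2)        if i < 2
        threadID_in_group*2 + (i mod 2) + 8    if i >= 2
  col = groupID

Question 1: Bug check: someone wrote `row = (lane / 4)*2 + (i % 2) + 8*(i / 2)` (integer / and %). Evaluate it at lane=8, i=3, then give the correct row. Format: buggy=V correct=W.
`(lane / 4)*2 + (i % 2) + 8*(i / 2)`[8,3]->13
lane 8: g=2 (8/4), t=0 (8%4)
i=3: r=0*2+1+8=9, c=g=2
row: 13 vs 9

buggy=13 correct=9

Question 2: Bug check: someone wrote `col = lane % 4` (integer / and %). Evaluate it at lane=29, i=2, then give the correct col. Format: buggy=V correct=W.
buggy=1 correct=7

`lane % 4`[29,2]->1
lane 29: g=7 (29/4), t=1 (29%4)
i=2: r=1*2+0+8=10, c=g=7
col: 1 vs 7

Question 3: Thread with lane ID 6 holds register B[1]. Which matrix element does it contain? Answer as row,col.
lane 6→6/4=1, 6 mod 4=2
i=1  r:2·2+1+0→5  c:1

5,1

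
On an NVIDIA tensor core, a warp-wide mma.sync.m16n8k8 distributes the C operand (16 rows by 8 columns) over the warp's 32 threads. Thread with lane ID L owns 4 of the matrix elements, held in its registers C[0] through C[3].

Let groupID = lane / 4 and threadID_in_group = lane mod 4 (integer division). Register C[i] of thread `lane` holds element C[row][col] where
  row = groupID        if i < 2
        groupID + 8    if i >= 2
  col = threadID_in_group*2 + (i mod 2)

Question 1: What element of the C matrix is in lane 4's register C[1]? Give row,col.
1,1

4: g=1,t=0
[1] (1+0,0*2+1) = (1,1)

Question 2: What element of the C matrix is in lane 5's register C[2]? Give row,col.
5: G=1,T=1
[2] (1+8,1*2+0) = (9,2)

9,2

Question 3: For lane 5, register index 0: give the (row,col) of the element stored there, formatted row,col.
5: gr=1,th=1
[0] (1+0,1*2+0) = (1,2)

1,2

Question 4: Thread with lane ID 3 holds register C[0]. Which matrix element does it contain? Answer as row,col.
3: gr=0,th=3
[0] (0+0,3*2+0) = (0,6)

0,6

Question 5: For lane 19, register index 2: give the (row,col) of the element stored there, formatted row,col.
19: g=4,t=3
[2] (4+8,3*2+0) = (12,6)

12,6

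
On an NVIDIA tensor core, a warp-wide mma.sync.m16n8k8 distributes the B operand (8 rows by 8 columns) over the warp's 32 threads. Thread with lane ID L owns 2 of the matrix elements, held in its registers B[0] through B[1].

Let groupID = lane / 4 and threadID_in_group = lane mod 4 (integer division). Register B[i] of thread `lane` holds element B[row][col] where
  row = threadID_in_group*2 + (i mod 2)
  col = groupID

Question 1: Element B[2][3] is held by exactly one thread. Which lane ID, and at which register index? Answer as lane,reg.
13,0

c: 3->gid=3  r: 2->tid=1,i&1=0
L=3*4+1=13  i=0=0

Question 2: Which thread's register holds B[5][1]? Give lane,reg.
6,1

c: 1->gid=1  r: 5->tid=2,i&1=1
L=1*4+2=6  i=1=1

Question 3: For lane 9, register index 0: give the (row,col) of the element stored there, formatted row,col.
2,2

lane 9->9/4=2, 9 mod 4=1
i=0  r:2·1+0->2  c:2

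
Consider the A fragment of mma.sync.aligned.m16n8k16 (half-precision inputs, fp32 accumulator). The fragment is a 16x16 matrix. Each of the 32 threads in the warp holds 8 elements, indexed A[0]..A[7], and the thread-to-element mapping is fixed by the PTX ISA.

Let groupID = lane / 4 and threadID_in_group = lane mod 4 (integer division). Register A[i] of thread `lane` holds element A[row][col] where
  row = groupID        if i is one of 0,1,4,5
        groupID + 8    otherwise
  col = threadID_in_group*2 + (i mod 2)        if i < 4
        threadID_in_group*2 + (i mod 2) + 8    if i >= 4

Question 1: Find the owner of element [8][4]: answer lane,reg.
r=8->g=0,rb=1  c=4->cb=0,t=2,b0=0
L=0*4+2=2  i=0*4+1*2+0=2

2,2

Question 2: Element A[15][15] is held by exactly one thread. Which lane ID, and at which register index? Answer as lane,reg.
r=15⇒gr=7,Rb=1  c=15⇒Cb=1,th=3,odd=1
L=7*4+3=31  i=1*4+1*2+1=7

31,7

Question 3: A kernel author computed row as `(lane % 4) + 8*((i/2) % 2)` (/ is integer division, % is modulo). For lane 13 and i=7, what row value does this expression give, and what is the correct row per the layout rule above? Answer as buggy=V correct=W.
buggy=9 correct=11

`(lane % 4) + 8*((i/2) % 2)`[13,7]⇒9
L=13⇒gr=13>>2=3, th=13&3=1
[7]⇒row 3+8=11  col 1·2+1+8=11
row: 9 vs 11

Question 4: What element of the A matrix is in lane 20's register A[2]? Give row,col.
13,0

20: G=5,T=0
[2] (5+8,0*2+0+0) = (13,0)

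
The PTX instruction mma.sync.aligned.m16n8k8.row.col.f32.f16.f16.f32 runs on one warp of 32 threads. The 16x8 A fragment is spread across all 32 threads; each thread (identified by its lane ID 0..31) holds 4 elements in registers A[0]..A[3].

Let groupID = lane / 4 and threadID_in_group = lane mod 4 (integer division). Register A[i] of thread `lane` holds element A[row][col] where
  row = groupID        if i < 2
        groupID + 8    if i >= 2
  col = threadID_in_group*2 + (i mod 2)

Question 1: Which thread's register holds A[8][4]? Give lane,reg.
r=8→G=0,rhi=1  c=4→T=2,p=0
L=0*4+2=2  i=1*2+0=2

2,2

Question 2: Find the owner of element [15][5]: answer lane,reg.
r: 15->gid=7,r8=1  c: 5->tid=2,i&1=1
L=7*4+2=30  i=1*2+1=3

30,3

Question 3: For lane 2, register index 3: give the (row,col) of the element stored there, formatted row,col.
L=2=>grp=2>>2=0, tig=2&3=2
[3]=>row 0+8=8  col 2·2+1=5

8,5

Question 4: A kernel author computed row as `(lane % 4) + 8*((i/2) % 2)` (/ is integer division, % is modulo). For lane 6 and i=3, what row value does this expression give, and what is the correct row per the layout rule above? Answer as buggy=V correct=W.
buggy=10 correct=9

`(lane % 4) + 8*((i/2) % 2)`[6,3]->10
L=6->g=6>>2=1, t=6&3=2
[3]->row 1+8=9  col 2·2+1=5
row: 10 vs 9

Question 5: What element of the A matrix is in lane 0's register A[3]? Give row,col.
8,1

lane 0: G=0 (0/4), T=0 (0%4)
i=3: r=0+8=8, c=0*2+1=1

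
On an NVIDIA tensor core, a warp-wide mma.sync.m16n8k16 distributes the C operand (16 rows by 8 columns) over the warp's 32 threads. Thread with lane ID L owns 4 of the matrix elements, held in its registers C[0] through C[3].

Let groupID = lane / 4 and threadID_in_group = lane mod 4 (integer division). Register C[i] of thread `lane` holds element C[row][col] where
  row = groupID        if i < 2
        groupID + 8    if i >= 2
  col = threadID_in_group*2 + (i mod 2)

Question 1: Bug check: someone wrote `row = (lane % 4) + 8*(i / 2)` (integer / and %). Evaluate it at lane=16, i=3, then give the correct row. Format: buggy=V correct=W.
`(lane % 4) + 8*(i / 2)`[16,3]⇒8
lane 16: gr=4 (16/4), th=0 (16%4)
i=3: r=4+8=12, c=0*2+1=1
row: 8 vs 12

buggy=8 correct=12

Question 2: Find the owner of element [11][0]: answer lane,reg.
r=11→G=3,rhi=1  c=0→T=0,p=0
L=3*4+0=12  i=1*2+0=2

12,2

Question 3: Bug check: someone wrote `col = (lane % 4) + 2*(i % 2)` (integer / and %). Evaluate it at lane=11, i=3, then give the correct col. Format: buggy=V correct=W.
buggy=5 correct=7

`(lane % 4) + 2*(i % 2)`[11,3]->5
lane 11->11/4=2, 11 mod 4=3
i=3  r:2+8->10  c:2·3+1->7
col: 5 vs 7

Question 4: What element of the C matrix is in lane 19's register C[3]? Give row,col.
12,7

19: gid=4,tid=3
[3] (4+8,3*2+1) = (12,7)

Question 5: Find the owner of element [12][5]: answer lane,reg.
r: 12->gid=4,r8=1  c: 5->tid=2,i&1=1
L=4*4+2=18  i=1*2+1=3

18,3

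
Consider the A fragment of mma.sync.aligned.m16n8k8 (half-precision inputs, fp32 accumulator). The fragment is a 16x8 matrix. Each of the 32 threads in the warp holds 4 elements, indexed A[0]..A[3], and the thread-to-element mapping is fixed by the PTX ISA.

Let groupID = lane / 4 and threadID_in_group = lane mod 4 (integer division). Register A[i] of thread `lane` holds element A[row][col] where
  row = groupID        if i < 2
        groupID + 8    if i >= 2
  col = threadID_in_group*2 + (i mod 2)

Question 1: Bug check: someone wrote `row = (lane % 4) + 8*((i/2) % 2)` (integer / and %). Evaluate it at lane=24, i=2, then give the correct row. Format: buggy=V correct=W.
`(lane % 4) + 8*((i/2) % 2)`[24,2]→8
24: G=6,T=0
[2] (6+8,0*2+0) = (14,0)
row: 8 vs 14

buggy=8 correct=14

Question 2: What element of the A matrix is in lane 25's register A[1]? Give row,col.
lane 25=>25/4=6, 25 mod 4=1
i=1  r:6+0=>6  c:2·1+1=>3

6,3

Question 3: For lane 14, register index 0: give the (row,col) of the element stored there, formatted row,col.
L=14→G=14>>2=3, T=14&3=2
[0]→row 3+0=3  col 2·2+0=4

3,4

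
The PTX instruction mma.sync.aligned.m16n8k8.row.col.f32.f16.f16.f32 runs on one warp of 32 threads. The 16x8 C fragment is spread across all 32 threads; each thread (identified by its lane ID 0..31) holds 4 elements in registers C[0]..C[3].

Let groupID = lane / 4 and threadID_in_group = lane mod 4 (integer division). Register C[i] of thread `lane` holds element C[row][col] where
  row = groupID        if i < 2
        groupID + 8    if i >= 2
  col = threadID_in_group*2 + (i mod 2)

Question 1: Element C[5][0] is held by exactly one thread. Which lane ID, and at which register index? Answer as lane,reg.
20,0

r=5⇒gr=5,Rb=0  c=0⇒th=0,odd=0
L=5*4+0=20  i=0*2+0=0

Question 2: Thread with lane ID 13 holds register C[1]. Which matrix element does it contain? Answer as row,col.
13: G=3,T=1
[1] (3+0,1*2+1) = (3,3)

3,3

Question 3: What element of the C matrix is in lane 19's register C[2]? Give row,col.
L=19->g=19>>2=4, t=19&3=3
[2]->row 4+8=12  col 3·2+0=6

12,6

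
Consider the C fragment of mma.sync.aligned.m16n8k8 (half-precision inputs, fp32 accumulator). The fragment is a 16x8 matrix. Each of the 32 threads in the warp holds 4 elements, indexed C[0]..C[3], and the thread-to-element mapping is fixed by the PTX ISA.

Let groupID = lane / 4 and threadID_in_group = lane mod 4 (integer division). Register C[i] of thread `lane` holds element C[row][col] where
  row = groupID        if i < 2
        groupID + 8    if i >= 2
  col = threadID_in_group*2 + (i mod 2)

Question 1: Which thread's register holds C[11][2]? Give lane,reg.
r:11=>grp=3,rB=1  c:2=>tig=1,lo=0
L=3*4+1=13  i=1*2+0=2

13,2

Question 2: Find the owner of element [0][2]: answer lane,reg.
r:0=>grp=0,rB=0  c:2=>tig=1,lo=0
L=0*4+1=1  i=0*2+0=0

1,0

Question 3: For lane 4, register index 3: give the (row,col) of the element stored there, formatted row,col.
9,1

L=4⇒gr=4>>2=1, th=4&3=0
[3]⇒row 1+8=9  col 0·2+1=1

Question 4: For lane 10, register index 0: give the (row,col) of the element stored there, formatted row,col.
10: grp=2,tig=2
[0] (2+0,2*2+0) = (2,4)

2,4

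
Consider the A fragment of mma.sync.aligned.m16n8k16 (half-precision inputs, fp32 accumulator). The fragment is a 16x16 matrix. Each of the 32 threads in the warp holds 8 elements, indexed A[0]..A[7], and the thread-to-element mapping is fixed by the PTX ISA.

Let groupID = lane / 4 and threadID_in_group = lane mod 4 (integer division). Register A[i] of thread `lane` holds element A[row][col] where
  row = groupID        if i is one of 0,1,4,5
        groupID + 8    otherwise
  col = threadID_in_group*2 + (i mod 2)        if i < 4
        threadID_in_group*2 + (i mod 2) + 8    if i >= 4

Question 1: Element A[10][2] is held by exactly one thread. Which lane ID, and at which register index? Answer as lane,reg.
r=10->g=2,rb=1  c=2->cb=0,t=1,b0=0
L=2*4+1=9  i=0*4+1*2+0=2

9,2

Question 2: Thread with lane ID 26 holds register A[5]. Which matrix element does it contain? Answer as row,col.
6,13

lane 26: gr=6 (26/4), th=2 (26%4)
i=5: r=6+0=6, c=2*2+1+8=13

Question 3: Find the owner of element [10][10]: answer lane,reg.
r: 10->gid=2,r8=1  c: 10->c8=1,tid=1,i&1=0
L=2*4+1=9  i=1*4+1*2+0=6

9,6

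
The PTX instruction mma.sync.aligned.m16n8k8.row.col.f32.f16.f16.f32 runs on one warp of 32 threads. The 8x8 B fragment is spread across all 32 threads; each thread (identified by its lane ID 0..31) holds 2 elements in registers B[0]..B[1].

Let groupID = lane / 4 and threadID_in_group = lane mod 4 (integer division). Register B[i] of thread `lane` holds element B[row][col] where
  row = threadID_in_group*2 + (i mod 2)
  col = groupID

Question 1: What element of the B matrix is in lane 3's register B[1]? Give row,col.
7,0

L=3=>grp=3>>2=0, tig=3&3=3
[1]=>row 3·2+1=7  col grp=0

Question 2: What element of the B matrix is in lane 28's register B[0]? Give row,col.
0,7

lane 28->28/4=7, 28 mod 4=0
i=0  r:2·0+0->0  c:7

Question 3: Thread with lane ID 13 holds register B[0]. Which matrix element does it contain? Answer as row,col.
2,3

L=13->gid=13>>2=3, tid=13&3=1
[0]->row 1·2+0=2  col gid=3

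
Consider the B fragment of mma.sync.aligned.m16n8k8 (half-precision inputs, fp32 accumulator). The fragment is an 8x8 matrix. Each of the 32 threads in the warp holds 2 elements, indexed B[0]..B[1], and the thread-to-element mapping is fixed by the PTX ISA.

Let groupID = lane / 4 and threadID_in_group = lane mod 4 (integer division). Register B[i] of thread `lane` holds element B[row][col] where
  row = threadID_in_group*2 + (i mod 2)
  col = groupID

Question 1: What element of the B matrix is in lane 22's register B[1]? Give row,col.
L=22=>grp=22>>2=5, tig=22&3=2
[1]=>row 2·2+1=5  col grp=5

5,5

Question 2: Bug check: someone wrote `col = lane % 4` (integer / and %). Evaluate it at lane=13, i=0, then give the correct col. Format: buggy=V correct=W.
buggy=1 correct=3

`lane % 4`[13,0]->1
lane 13: gid=3 (13/4), tid=1 (13%4)
i=0: r=1*2+0=2, c=gid=3
col: 1 vs 3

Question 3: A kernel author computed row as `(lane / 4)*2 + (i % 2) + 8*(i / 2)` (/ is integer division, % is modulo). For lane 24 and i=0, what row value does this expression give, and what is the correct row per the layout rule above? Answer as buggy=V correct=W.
`(lane / 4)*2 + (i % 2) + 8*(i / 2)`[24,0]→12
lane 24→24/4=6, 24 mod 4=0
i=0  r:2·0+0→0  c:6
row: 12 vs 0

buggy=12 correct=0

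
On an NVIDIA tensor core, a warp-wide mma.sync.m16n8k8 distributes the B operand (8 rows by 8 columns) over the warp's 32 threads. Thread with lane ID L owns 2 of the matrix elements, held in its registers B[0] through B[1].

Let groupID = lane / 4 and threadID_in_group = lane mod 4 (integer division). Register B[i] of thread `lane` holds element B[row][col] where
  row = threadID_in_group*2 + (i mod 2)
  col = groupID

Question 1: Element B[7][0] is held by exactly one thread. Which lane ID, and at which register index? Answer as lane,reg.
3,1

c:0=>grp=0  r:7=>tig=3,lo=1
L=0*4+3=3  i=1=1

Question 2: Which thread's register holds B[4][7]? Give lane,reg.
30,0

c=7->g=7  r=4->t=2,b0=0
L=7*4+2=30  i=0=0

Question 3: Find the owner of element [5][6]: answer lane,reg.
c:6=>grp=6  r:5=>tig=2,lo=1
L=6*4+2=26  i=1=1

26,1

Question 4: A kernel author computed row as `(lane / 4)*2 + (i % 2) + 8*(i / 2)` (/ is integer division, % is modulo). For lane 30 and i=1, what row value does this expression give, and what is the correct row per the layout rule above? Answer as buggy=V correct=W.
buggy=15 correct=5

`(lane / 4)*2 + (i % 2) + 8*(i / 2)`[30,1]->15
30: gid=7,tid=2
[1] (2*2+1,7) = (5,7)
row: 15 vs 5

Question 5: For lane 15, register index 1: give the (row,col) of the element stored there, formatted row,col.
7,3

lane 15->15/4=3, 15 mod 4=3
i=1  r:2·3+1->7  c:3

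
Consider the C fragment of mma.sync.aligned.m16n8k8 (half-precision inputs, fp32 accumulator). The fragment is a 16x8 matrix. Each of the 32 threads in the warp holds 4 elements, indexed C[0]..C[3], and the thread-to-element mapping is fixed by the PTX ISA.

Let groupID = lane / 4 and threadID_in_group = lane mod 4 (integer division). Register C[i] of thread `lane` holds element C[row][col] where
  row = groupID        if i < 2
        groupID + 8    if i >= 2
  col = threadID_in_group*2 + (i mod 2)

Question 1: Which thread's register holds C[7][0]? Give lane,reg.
r=7->g=7,rb=0  c=0->t=0,b0=0
L=7*4+0=28  i=0*2+0=0

28,0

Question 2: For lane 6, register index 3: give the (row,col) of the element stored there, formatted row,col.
6: gid=1,tid=2
[3] (1+8,2*2+1) = (9,5)

9,5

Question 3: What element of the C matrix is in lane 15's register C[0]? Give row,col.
L=15->gid=15>>2=3, tid=15&3=3
[0]->row 3+0=3  col 3·2+0=6

3,6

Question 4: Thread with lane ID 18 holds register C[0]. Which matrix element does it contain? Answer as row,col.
4,4

lane 18: G=4 (18/4), T=2 (18%4)
i=0: r=4+0=4, c=2*2+0=4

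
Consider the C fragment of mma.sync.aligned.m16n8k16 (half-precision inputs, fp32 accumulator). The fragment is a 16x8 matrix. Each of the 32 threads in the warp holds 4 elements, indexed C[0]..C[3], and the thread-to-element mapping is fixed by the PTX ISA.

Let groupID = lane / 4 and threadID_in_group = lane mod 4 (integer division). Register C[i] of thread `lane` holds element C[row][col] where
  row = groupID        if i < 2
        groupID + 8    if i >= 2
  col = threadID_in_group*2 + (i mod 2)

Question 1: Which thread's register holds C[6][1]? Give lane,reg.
r=6→G=6,rhi=0  c=1→T=0,p=1
L=6*4+0=24  i=0*2+1=1

24,1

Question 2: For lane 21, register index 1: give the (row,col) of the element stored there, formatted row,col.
lane 21->21/4=5, 21 mod 4=1
i=1  r:5+0->5  c:2·1+1->3

5,3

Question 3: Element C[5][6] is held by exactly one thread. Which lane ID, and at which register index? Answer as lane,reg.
r=5→G=5,rhi=0  c=6→T=3,p=0
L=5*4+3=23  i=0*2+0=0

23,0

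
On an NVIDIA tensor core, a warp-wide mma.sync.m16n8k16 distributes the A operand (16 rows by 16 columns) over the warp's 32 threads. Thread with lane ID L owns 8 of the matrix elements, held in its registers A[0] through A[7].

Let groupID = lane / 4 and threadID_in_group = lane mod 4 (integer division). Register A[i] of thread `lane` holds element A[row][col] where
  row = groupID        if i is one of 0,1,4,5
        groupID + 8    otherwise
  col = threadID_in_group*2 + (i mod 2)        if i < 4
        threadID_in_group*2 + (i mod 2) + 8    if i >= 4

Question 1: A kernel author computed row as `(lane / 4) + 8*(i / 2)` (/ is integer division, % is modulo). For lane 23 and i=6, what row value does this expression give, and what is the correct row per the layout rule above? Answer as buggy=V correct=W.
buggy=29 correct=13

`(lane / 4) + 8*(i / 2)`[23,6]⇒29
23: gr=5,th=3
[6] (5+8,3*2+0+8) = (13,14)
row: 29 vs 13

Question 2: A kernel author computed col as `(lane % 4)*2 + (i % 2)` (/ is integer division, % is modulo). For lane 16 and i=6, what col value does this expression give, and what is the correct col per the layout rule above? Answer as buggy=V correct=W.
`(lane % 4)*2 + (i % 2)`[16,6]=>0
lane 16: grp=4 (16/4), tig=0 (16%4)
i=6: r=4+8=12, c=0*2+0+8=8
col: 0 vs 8

buggy=0 correct=8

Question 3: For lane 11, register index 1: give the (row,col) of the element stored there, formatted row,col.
11: grp=2,tig=3
[1] (2+0,3*2+1+0) = (2,7)

2,7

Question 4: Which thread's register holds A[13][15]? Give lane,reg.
r=13→G=5,rhi=1  c=15→chi=1,T=3,p=1
L=5*4+3=23  i=1*4+1*2+1=7

23,7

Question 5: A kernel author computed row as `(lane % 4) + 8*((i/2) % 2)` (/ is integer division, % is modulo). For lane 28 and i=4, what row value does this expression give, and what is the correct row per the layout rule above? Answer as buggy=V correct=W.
buggy=0 correct=7

`(lane % 4) + 8*((i/2) % 2)`[28,4]->0
lane 28: g=7 (28/4), t=0 (28%4)
i=4: r=7+0=7, c=0*2+0+8=8
row: 0 vs 7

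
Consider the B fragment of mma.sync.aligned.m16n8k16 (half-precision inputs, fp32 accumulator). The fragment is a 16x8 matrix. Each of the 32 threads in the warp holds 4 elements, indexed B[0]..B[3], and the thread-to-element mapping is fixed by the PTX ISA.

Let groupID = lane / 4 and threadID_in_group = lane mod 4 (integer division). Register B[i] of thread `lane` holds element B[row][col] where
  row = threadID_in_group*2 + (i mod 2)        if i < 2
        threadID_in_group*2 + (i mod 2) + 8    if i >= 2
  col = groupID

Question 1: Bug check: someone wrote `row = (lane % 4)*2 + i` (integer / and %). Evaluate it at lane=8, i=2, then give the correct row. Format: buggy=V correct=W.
`(lane % 4)*2 + i`[8,2]⇒2
L=8⇒gr=8>>2=2, th=8&3=0
[2]⇒row 0·2+0+8=8  col gr=2
row: 2 vs 8

buggy=2 correct=8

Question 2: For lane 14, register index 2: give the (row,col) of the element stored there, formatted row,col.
12,3

lane 14⇒14/4=3, 14 mod 4=2
i=2  r:2·2+0+8⇒12  c:3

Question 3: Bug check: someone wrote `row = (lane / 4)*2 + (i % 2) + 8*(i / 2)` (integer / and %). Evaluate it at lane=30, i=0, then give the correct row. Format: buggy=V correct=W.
buggy=14 correct=4

`(lane / 4)*2 + (i % 2) + 8*(i / 2)`[30,0]=>14
30: grp=7,tig=2
[0] (2*2+0+0,7) = (4,7)
row: 14 vs 4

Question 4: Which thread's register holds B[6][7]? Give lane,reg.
31,0

c: 7->gid=7  r: 6->r8=0,tid=3,i&1=0
L=7*4+3=31  i=0*2+0=0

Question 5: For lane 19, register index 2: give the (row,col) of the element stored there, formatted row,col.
19: G=4,T=3
[2] (3*2+0+8,4) = (14,4)

14,4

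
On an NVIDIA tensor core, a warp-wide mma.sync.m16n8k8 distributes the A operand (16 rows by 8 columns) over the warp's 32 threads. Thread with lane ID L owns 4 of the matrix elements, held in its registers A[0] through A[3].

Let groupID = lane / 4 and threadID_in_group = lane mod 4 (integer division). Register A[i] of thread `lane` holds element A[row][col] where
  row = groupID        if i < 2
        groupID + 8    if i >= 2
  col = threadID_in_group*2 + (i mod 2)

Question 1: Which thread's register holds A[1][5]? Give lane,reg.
r=1->g=1,rb=0  c=5->t=2,b0=1
L=1*4+2=6  i=0*2+1=1

6,1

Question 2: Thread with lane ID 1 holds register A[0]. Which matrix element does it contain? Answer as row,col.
0,2

lane 1->1/4=0, 1 mod 4=1
i=0  r:0+0->0  c:2·1+0->2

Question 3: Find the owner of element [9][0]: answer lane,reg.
r: 9->gid=1,r8=1  c: 0->tid=0,i&1=0
L=1*4+0=4  i=1*2+0=2

4,2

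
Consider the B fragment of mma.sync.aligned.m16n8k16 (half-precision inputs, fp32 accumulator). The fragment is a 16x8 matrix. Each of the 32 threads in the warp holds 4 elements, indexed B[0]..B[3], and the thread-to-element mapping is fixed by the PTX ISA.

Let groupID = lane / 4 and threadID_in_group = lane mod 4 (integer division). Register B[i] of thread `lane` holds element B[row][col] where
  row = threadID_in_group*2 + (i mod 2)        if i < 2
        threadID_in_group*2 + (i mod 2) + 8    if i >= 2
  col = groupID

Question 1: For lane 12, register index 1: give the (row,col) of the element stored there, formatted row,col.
lane 12: grp=3 (12/4), tig=0 (12%4)
i=1: r=0*2+1+0=1, c=grp=3

1,3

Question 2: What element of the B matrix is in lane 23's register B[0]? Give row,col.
6,5

lane 23: G=5 (23/4), T=3 (23%4)
i=0: r=3*2+0+0=6, c=G=5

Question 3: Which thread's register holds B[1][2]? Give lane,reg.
8,1

c=2->g=2  r=1->rb=0,t=0,b0=1
L=2*4+0=8  i=0*2+1=1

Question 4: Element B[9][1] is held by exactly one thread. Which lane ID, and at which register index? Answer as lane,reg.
c=1->g=1  r=9->rb=1,t=0,b0=1
L=1*4+0=4  i=1*2+1=3

4,3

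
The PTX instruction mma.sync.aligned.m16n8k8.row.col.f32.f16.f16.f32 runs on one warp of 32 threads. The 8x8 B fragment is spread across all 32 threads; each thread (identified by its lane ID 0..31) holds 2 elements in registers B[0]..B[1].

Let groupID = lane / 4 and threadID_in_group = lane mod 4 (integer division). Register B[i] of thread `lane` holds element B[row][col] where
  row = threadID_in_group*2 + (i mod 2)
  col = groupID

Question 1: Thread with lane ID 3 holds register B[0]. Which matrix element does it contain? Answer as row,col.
6,0

3: grp=0,tig=3
[0] (3*2+0,0) = (6,0)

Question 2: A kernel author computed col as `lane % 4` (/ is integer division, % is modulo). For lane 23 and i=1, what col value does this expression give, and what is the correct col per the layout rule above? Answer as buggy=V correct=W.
buggy=3 correct=5

`lane % 4`[23,1]=>3
23: grp=5,tig=3
[1] (3*2+1,5) = (7,5)
col: 3 vs 5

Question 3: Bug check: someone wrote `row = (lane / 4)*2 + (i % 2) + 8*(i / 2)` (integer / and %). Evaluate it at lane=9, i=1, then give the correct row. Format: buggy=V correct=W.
buggy=5 correct=3

`(lane / 4)*2 + (i % 2) + 8*(i / 2)`[9,1]⇒5
9: gr=2,th=1
[1] (1*2+1,2) = (3,2)
row: 5 vs 3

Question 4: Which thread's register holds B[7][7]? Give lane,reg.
c=7→G=7  r=7→T=3,p=1
L=7*4+3=31  i=1=1

31,1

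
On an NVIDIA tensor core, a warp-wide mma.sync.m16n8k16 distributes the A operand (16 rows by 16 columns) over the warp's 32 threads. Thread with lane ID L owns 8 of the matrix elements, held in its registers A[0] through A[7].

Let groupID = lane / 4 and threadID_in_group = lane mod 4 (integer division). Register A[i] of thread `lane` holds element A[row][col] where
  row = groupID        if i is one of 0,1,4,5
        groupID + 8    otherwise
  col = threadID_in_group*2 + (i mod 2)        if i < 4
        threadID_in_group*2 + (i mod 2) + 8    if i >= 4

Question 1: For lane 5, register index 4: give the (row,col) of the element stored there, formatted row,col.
1,10

L=5->gid=5>>2=1, tid=5&3=1
[4]->row 1+0=1  col 1·2+0+8=10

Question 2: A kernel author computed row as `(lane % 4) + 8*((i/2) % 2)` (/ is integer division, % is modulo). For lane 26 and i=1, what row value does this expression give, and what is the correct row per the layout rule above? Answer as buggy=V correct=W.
`(lane % 4) + 8*((i/2) % 2)`[26,1]->2
L=26->g=26>>2=6, t=26&3=2
[1]->row 6+0=6  col 2·2+1+0=5
row: 2 vs 6

buggy=2 correct=6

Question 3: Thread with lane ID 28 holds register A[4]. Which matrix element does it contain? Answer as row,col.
28: gr=7,th=0
[4] (7+0,0*2+0+8) = (7,8)

7,8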